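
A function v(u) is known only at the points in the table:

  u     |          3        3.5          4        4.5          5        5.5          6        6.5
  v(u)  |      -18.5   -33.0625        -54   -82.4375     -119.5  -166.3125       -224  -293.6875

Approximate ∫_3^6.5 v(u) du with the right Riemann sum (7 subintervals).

Δu = 0.5.
Sum = 0.5·[(-33.0625) + (-54) + (-82.4375) + (-119.5) + (-166.3125) + (-224) + (-293.6875)] = -486.5.

-486.5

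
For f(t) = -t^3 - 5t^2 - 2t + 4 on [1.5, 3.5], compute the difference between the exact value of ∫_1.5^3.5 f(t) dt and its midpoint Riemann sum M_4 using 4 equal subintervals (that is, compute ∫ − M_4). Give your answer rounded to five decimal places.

-0.52083

Exact integral: ∫_1.5^3.5 f(t) dt ≈ -104.0833333.
M_4 = -103.5625.
Error ≈ -104.0833333 − (-103.5625) ≈ -0.52083.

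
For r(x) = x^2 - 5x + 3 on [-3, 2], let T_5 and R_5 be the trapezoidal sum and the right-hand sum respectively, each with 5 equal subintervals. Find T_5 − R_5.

15

T_5 = 40.
R_5 = 25.
T_5 − R_5 = 15.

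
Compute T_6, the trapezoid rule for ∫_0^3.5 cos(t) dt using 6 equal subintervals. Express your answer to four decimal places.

Δt = (3.5 − 0)/6 = 7/12.
f(0) ≈ 1.0000, f(7/12) ≈ 0.8346, f(7/6) ≈ 0.3932, f(1.75) ≈ -0.1782, f(7/3) ≈ -0.6908, f(35/12) ≈ -0.9748, f(3.5) ≈ -0.9365.
T_6 = (Δt/2)·[f(t_0) + 2f(t_1) + ... + 2f(t_{5}) + f(t_6)].
Sum ≈ -0.3408.

-0.3408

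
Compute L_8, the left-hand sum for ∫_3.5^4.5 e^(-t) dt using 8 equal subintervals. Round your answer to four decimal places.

0.0203

Δt = (4.5 − 3.5)/8 = 0.125.
Left endpoints: 3.5, 3.625, 3.75, 3.875, 4, 4.125, 4.25, 4.375.
f(3.5) ≈ 0.0302, f(3.625) ≈ 0.0266, f(3.75) ≈ 0.0235, f(3.875) ≈ 0.0208, f(4) ≈ 0.0183, f(4.125) ≈ 0.0162, f(4.25) ≈ 0.0143, f(4.375) ≈ 0.0126.
Sum = Δt · [f(3.5) + f(3.625) + f(3.75) + ...].
Sum ≈ 0.0203.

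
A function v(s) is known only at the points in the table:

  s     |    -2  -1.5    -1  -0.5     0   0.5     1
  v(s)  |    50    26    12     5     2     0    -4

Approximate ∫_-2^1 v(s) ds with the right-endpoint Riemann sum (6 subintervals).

Δs = 0.5.
Sum = 0.5·[26 + 12 + 5 + 2 + 0 + (-4)] = 20.5.

20.5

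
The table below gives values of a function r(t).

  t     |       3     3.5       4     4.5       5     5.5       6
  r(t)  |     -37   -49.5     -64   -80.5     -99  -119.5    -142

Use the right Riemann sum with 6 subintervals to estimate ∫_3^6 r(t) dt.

-277.25

Δt = 0.5.
Sum = 0.5·[(-49.5) + (-64) + (-80.5) + (-99) + (-119.5) + (-142)] = -277.25.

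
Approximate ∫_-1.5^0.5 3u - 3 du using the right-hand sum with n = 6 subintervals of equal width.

-8

Δu = (0.5 − (-1.5))/6 = 1/3.
Right endpoints: -7/6, -5/6, -0.5, -1/6, 1/6, 0.5.
f(-7/6) = -6.5, f(-5/6) = -5.5, f(-0.5) = -4.5, f(-1/6) = -3.5, f(1/6) = -2.5, f(0.5) = -1.5.
Sum = Δu · [f(-7/6) + f(-5/6) + f(-0.5) + ...].
Sum = -8.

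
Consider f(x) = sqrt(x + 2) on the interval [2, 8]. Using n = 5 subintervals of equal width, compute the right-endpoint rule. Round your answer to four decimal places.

Δx = (8 − 2)/5 = 1.2.
Right endpoints: 3.2, 4.4, 5.6, 6.8, 8.
f(3.2) ≈ 2.2804, f(4.4) ≈ 2.5298, f(5.6) ≈ 2.7568, f(6.8) ≈ 2.9665, f(8) ≈ 3.1623.
Sum = Δx · [f(3.2) + f(4.4) + f(5.6) + f(6.8) + f(8)].
Sum ≈ 16.4349.

16.4349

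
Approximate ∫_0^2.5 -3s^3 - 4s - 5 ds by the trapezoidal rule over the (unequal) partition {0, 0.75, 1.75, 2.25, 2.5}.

Subinterval widths: 0.75, 1, 0.5, 0.25.
f(0) = -5, f(0.75) = -9.265625, f(1.75) = -28.078125, f(2.25) = -48.171875, f(2.5) = -61.875.
On each subinterval the trapezoid contributes (Δs_i/2)·[f(s_{i-1}) + f(s_i)].
Sum = -56.83984375.

-56.83984375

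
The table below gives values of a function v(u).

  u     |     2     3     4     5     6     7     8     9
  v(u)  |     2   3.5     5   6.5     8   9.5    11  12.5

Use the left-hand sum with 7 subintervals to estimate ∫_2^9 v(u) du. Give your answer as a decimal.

45.5

Δu = 1.
Sum = 1·[2 + 3.5 + 5 + 6.5 + 8 + 9.5 + 11] = 45.5.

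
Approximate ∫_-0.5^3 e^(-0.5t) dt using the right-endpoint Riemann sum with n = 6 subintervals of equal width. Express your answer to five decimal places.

Δt = (3 − (-0.5))/6 = 7/12.
Right endpoints: 1/12, 2/3, 1.25, 11/6, 29/12, 3.
f(1/12) ≈ 0.95919, f(2/3) ≈ 0.71653, f(1.25) ≈ 0.53526, f(11/6) ≈ 0.39985, f(29/12) ≈ 0.29869, f(3) ≈ 0.22313.
Sum = Δt · [f(1/12) + f(2/3) + f(1.25) + ...].
Sum ≈ 1.82738.

1.82738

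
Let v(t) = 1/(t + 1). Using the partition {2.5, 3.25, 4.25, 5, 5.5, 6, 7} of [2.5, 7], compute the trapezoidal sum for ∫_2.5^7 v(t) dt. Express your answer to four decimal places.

Subinterval widths: 0.75, 1, 0.75, 0.5, 0.5, 1.
v(2.5) = 2/7, v(3.25) = 4/17, v(4.25) = 4/21, v(5) = 1/6, v(5.5) = 2/13, v(6) = 1/7, v(7) = 0.125.
On each subinterval the trapezoid contributes (Δt_i/2)·[v(t_{i-1}) + v(t_i)].
Sum ≈ 0.8304.

0.8304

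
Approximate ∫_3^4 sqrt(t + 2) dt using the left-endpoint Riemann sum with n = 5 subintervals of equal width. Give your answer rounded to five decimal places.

Δt = (4 − 3)/5 = 0.2.
Left endpoints: 3, 3.2, 3.4, 3.6, 3.8.
f(3) ≈ 2.23607, f(3.2) ≈ 2.28035, f(3.4) ≈ 2.32379, f(3.6) ≈ 2.36643, f(3.8) ≈ 2.40832.
Sum = Δt · [f(3) + f(3.2) + f(3.4) + f(3.6) + f(3.8)].
Sum ≈ 2.32299.

2.32299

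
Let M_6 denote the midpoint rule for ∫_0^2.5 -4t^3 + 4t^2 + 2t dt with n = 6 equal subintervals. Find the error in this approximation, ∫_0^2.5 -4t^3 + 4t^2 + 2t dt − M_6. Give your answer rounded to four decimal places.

-0.3979

Exact integral: ∫_0^2.5 f(t) dt ≈ -11.979167.
M_6 ≈ -11.581308.
Error ≈ -11.979167 − (-11.581308) ≈ -0.3979.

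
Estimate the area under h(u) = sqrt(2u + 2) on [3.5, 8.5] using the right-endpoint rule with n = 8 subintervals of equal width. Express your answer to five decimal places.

Δu = (8.5 − 3.5)/8 = 0.625.
Right endpoints: 4.125, 4.75, 5.375, 6, 6.625, 7.25, 7.875, 8.5.
h(4.125) ≈ 3.20156, h(4.75) ≈ 3.39116, h(5.375) ≈ 3.57071, h(6) ≈ 3.74166, h(6.625) ≈ 3.90512, h(7.25) ≈ 4.06202, h(7.875) ≈ 4.21307, h(8.5) ≈ 4.35890.
Sum = Δu · [h(4.125) + h(4.75) + h(5.375) + ...].
Sum ≈ 19.02764.

19.02764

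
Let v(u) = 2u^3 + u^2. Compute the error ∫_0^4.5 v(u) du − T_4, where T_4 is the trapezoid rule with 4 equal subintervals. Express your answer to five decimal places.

Exact integral: ∫_0^4.5 v(u) du = 235.40625.
T_4 ≈ 249.1699219.
Error ≈ 235.40625 − 249.1699219 ≈ -13.76367.

-13.76367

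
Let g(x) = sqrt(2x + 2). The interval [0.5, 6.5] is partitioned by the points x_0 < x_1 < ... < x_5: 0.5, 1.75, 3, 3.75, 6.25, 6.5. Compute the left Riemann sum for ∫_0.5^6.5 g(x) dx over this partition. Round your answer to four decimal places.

15.8754

Subinterval widths: 1.25, 1.25, 0.75, 2.5, 0.25.
Left endpoints: 0.5, 1.75, 3, 3.75, 6.25.
g(0.5) ≈ 1.7321, g(1.75) ≈ 2.3452, g(3) ≈ 2.8284, g(3.75) ≈ 3.0822, g(6.25) ≈ 3.8079.
Sum = Σ Δx_i · g(x_i).
Sum ≈ 15.8754.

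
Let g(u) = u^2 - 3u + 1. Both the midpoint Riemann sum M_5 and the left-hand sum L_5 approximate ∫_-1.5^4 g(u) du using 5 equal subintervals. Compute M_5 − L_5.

M_5 = 6.77875.
L_5 = 9.955.
M_5 − L_5 = -3.17625.

-3.17625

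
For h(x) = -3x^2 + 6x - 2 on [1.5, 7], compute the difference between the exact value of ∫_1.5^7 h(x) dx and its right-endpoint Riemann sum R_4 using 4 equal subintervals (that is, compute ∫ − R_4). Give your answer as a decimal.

78.93359375

Exact integral: ∫_1.5^7 h(x) dx = -210.375.
R_4 = -289.30859375.
Error = -210.375 − (-289.30859375) = 78.93359375.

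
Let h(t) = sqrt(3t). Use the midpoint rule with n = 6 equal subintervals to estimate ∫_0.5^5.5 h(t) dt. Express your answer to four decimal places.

Δt = (5.5 − 0.5)/6 = 5/6.
Midpoints: 11/12, 1.75, 31/12, 41/12, 4.25, 61/12.
h(11/12) ≈ 1.6583, h(1.75) ≈ 2.2913, h(31/12) ≈ 2.7839, h(41/12) ≈ 3.2016, h(4.25) ≈ 3.5707, h(61/12) ≈ 3.9051.
Sum = Δt · [h(11/12) + h(1.75) + h(31/12) + ...].
Sum ≈ 14.5091.

14.5091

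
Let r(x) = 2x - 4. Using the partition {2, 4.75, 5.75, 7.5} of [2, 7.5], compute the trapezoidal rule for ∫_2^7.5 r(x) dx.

30.25

Subinterval widths: 2.75, 1, 1.75.
r(2) = 0, r(4.75) = 5.5, r(5.75) = 7.5, r(7.5) = 11.
On each subinterval the trapezoid contributes (Δx_i/2)·[r(x_{i-1}) + r(x_i)].
Sum = 30.25.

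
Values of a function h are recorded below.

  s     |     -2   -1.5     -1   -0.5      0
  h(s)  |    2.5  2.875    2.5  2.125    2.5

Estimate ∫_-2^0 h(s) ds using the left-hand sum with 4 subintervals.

Δs = 0.5.
Sum = 0.5·[2.5 + 2.875 + 2.5 + 2.125] = 5.

5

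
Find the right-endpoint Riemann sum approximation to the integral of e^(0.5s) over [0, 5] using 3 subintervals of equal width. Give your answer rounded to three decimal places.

32.963

Δs = (5 − 0)/3 = 5/3.
Right endpoints: 5/3, 10/3, 5.
f(5/3) ≈ 2.301, f(10/3) ≈ 5.294, f(5) ≈ 12.182.
Sum = Δs · [f(5/3) + f(10/3) + f(5)].
Sum ≈ 32.963.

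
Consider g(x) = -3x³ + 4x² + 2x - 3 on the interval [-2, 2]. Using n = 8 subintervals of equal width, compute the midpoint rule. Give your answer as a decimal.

Δx = (2 − (-2))/8 = 0.5.
Midpoints: -1.75, -1.25, -0.75, -0.25, 0.25, 0.75, 1.25, 1.75.
g(-1.75) = 21.828125, g(-1.25) = 6.609375, g(-0.75) = -0.984375, g(-0.25) = -3.203125, g(0.25) = -2.296875, g(0.75) = -0.515625, g(1.25) = -0.109375, g(1.75) = -3.328125.
Sum = Δx · [g(-1.75) + g(-1.25) + g(-0.75) + ...].
Sum = 9.

9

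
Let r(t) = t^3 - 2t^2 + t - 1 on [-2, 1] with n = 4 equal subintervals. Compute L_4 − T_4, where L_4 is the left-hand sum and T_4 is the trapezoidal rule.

-6.75

L_4 = -21.984375.
T_4 = -15.234375.
L_4 − T_4 = -6.75.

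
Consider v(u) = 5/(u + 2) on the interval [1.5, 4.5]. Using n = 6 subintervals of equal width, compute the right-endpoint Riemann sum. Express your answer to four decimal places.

Δu = (4.5 − 1.5)/6 = 0.5.
Right endpoints: 2, 2.5, 3, 3.5, 4, 4.5.
v(2) = 1.25, v(2.5) = 10/9, v(3) = 1, v(3.5) = 10/11, v(4) = 5/6, v(4.5) = 10/13.
Sum = Δu · [v(2) + v(2.5) + v(3) + ...].
Sum ≈ 2.9364.

2.9364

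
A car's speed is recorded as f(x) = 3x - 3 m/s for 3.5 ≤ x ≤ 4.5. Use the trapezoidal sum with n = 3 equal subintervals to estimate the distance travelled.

Δx = (4.5 − 3.5)/3 = 1/3.
f(3.5) = 7.5, f(23/6) = 8.5, f(25/6) = 9.5, f(4.5) = 10.5.
T_3 = (Δx/2)·[f(x_0) + 2f(x_1) + 2f(x_2) + f(x_3)].
Sum = 9.

9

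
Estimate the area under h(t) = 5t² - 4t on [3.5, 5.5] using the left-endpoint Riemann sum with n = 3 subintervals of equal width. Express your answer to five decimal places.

143.24074

Δt = (5.5 − 3.5)/3 = 2/3.
Left endpoints: 3.5, 25/6, 29/6.
h(3.5) = 47.25, h(25/6) = 2525/36, h(29/6) = 3509/36.
Sum = Δt · [h(3.5) + h(25/6) + h(29/6)].
Sum ≈ 143.24074.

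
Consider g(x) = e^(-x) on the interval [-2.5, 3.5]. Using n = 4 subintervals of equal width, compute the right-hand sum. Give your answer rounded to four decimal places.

Δx = (3.5 − (-2.5))/4 = 1.5.
Right endpoints: -1, 0.5, 2, 3.5.
g(-1) ≈ 2.7183, g(0.5) ≈ 0.6065, g(2) ≈ 0.1353, g(3.5) ≈ 0.0302.
Sum = Δx · [g(-1) + g(0.5) + g(2) + g(3.5)].
Sum ≈ 5.2355.

5.2355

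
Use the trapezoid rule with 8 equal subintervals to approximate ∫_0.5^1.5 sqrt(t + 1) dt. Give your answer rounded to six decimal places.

Δt = (1.5 − 0.5)/8 = 0.125.
f(0.5) ≈ 1.224745, f(0.625) ≈ 1.274755, f(0.75) ≈ 1.322876, f(0.875) ≈ 1.369306, f(1) ≈ 1.414214, f(1.125) ≈ 1.457738, f(1.25) ≈ 1.500000, f(1.375) ≈ 1.541104, f(1.5) ≈ 1.581139.
T_8 = (Δt/2)·[f(t_0) + 2f(t_1) + ... + 2f(t_{7}) + f(t_8)].
Sum ≈ 1.410367.

1.410367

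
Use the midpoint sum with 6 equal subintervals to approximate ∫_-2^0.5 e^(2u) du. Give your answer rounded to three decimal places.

Δu = (0.5 − (-2))/6 = 5/12.
Midpoints: -43/24, -1.375, -23/24, -13/24, -0.125, 7/24.
f(-43/24) ≈ 0.028, f(-1.375) ≈ 0.064, f(-23/24) ≈ 0.147, f(-13/24) ≈ 0.338, f(-0.125) ≈ 0.779, f(7/24) ≈ 1.792.
Sum = Δu · [f(-43/24) + f(-1.375) + f(-23/24) + ...].
Sum ≈ 1.312.

1.312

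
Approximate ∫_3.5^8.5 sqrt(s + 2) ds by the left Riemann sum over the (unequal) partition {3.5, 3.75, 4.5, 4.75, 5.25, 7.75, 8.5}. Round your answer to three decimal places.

Subinterval widths: 0.25, 0.75, 0.25, 0.5, 2.5, 0.75.
Left endpoints: 3.5, 3.75, 4.5, 4.75, 5.25, 7.75.
f(3.5) ≈ 2.345, f(3.75) ≈ 2.398, f(4.5) ≈ 2.550, f(4.75) ≈ 2.598, f(5.25) ≈ 2.693, f(7.75) ≈ 3.122.
Sum = Σ Δs_i · f(s_i).
Sum ≈ 13.394.

13.394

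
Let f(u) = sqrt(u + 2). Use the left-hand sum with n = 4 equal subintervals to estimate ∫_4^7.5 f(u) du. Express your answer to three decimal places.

Δu = (7.5 − 4)/4 = 0.875.
Left endpoints: 4, 4.875, 5.75, 6.625.
f(4) ≈ 2.449, f(4.875) ≈ 2.622, f(5.75) ≈ 2.784, f(6.625) ≈ 2.937.
Sum = Δu · [f(4) + f(4.875) + f(5.75) + f(6.625)].
Sum ≈ 9.443.

9.443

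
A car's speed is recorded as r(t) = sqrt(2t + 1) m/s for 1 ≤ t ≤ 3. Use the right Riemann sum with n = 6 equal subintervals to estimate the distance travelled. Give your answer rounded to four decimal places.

4.5918

Δt = (3 − 1)/6 = 1/3.
Right endpoints: 4/3, 5/3, 2, 7/3, 8/3, 3.
r(4/3) ≈ 1.9149, r(5/3) ≈ 2.0817, r(2) ≈ 2.2361, r(7/3) ≈ 2.3805, r(8/3) ≈ 2.5166, r(3) ≈ 2.6458.
Sum = Δt · [r(4/3) + r(5/3) + r(2) + ...].
Sum ≈ 4.5918.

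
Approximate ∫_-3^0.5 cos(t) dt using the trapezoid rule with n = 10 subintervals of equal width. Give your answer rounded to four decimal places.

Δt = (0.5 − (-3))/10 = 0.35.
f(-3) ≈ -0.9900, f(-2.65) ≈ -0.8816, f(-2.3) ≈ -0.6663, f(-1.95) ≈ -0.3702, f(-1.6) ≈ -0.0292, f(-1.25) ≈ 0.3153, f(-0.9) ≈ 0.6216, f(-0.55) ≈ 0.8525, f(-0.2) ≈ 0.9801, f(0.15) ≈ 0.9888, f(0.5) ≈ 0.8776.
T_10 = (Δt/2)·[f(t_0) + 2f(t_1) + ... + 2f(t_{9}) + f(t_10)].
Sum ≈ 0.6142.

0.6142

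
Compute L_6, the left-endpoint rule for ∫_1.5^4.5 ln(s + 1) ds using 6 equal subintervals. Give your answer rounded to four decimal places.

Δs = (4.5 − 1.5)/6 = 0.5.
Left endpoints: 1.5, 2, 2.5, 3, 3.5, 4.
f(1.5) ≈ 0.9163, f(2) ≈ 1.0986, f(2.5) ≈ 1.2528, f(3) ≈ 1.3863, f(3.5) ≈ 1.5041, f(4) ≈ 1.6094.
Sum = Δs · [f(1.5) + f(2) + f(2.5) + ...].
Sum ≈ 3.8837.

3.8837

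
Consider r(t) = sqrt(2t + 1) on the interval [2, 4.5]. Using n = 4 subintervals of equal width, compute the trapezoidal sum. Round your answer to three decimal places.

6.810

Δt = (4.5 − 2)/4 = 0.625.
r(2) ≈ 2.236, r(2.625) ≈ 2.500, r(3.25) ≈ 2.739, r(3.875) ≈ 2.958, r(4.5) ≈ 3.162.
T_4 = (Δt/2)·[r(t_0) + 2r(t_1) + 2r(t_2) + 2r(t_3) + r(t_4)].
Sum ≈ 6.810.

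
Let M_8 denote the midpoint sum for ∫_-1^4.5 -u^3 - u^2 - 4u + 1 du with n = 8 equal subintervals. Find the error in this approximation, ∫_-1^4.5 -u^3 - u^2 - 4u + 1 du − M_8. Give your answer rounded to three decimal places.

Exact integral: ∫_-1^4.5 f(u) du ≈ -165.97396.
M_8 ≈ -164.62000.
Error ≈ -165.97396 − (-164.62000) ≈ -1.354.

-1.354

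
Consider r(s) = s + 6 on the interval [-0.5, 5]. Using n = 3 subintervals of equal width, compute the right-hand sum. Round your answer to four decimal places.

Δs = (5 − (-0.5))/3 = 11/6.
Right endpoints: 4/3, 19/6, 5.
r(4/3) = 22/3, r(19/6) = 55/6, r(5) = 11.
Sum = Δs · [r(4/3) + r(19/6) + r(5)].
Sum ≈ 50.4167.

50.4167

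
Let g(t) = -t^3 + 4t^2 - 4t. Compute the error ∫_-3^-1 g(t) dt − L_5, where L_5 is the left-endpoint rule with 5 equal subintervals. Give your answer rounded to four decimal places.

-13.7333

Exact integral: ∫_-3^-1 g(t) dt ≈ 70.666667.
L_5 = 84.4.
Error ≈ 70.666667 − 84.4 ≈ -13.7333.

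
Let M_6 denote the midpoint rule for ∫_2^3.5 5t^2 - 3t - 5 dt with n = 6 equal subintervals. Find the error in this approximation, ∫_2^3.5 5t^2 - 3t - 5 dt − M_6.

Exact integral: ∫_2^3.5 f(t) dt = 38.25.
M_6 = 38.2109375.
Error = 38.25 − 38.2109375 = 0.0390625.

0.0390625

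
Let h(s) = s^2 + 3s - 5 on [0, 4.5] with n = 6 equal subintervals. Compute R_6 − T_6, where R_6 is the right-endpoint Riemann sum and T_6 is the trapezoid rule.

12.65625

R_6 = 51.328125.
T_6 = 38.671875.
R_6 − T_6 = 12.65625.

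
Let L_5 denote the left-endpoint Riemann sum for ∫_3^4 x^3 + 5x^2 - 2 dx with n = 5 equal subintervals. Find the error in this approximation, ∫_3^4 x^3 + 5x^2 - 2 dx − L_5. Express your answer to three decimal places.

Exact integral: ∫_3^4 f(x) dx ≈ 103.41667.
L_5 = 96.32.
Error ≈ 103.41667 − 96.32 ≈ 7.097.

7.097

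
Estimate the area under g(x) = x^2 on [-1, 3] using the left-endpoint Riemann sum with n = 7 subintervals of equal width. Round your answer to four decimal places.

7.2653

Δx = (3 − (-1))/7 = 4/7.
Left endpoints: -1, -3/7, 1/7, 5/7, 9/7, 13/7, 17/7.
g(-1) = 1, g(-3/7) = 9/49, g(1/7) = 1/49, g(5/7) = 25/49, g(9/7) = 81/49, g(13/7) = 169/49, g(17/7) = 289/49.
Sum = Δx · [g(-1) + g(-3/7) + g(1/7) + ...].
Sum ≈ 7.2653.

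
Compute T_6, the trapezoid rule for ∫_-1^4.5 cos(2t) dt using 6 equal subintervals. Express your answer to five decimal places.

Δt = (4.5 − (-1))/6 = 11/12.
f(-1) ≈ -0.41615, f(-1/12) ≈ 0.98614, f(5/6) ≈ -0.09572, f(1.75) ≈ -0.93646, f(8/3) ≈ 0.58180, f(43/12) ≈ 0.63446, f(4.5) ≈ -0.91113.
T_6 = (Δt/2)·[f(t_0) + 2f(t_1) + ... + 2f(t_{5}) + f(t_6)].
Sum ≈ 0.46438.

0.46438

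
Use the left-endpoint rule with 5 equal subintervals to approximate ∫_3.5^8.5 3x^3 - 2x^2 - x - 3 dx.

Δx = (8.5 − 3.5)/5 = 1.
Left endpoints: 3.5, 4.5, 5.5, 6.5, 7.5.
f(3.5) = 97.625, f(4.5) = 225.375, f(5.5) = 430.125, f(6.5) = 729.875, f(7.5) = 1142.625.
Sum = Δx · [f(3.5) + f(4.5) + f(5.5) + f(6.5) + f(7.5)].
Sum = 2625.625.

2625.625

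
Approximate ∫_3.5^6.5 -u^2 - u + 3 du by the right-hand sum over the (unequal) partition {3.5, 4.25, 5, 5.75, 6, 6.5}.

Subinterval widths: 0.75, 0.75, 0.75, 0.25, 0.5.
Right endpoints: 4.25, 5, 5.75, 6, 6.5.
f(4.25) = -19.3125, f(5) = -27, f(5.75) = -35.8125, f(6) = -39, f(6.5) = -45.75.
Sum = Σ Δu_i · f(u_i).
Sum = -94.21875.

-94.21875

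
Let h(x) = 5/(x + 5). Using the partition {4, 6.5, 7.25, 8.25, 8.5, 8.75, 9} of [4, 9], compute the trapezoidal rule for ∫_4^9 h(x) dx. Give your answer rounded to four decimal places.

2.2221

Subinterval widths: 2.5, 0.75, 1, 0.25, 0.25, 0.25.
h(4) = 5/9, h(6.5) = 10/23, h(7.25) = 20/49, h(8.25) = 20/53, h(8.5) = 10/27, h(8.75) = 4/11, h(9) = 5/14.
On each subinterval the trapezoid contributes (Δx_i/2)·[h(x_{i-1}) + h(x_i)].
Sum ≈ 2.2221.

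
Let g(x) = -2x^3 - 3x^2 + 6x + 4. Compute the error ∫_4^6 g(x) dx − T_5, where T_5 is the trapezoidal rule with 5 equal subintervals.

1.76

Exact integral: ∫_4^6 g(x) dx = -604.
T_5 = -605.76.
Error = -604 − (-605.76) = 1.76.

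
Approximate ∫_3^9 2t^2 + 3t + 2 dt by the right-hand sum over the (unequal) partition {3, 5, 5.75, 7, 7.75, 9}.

697.0625

Subinterval widths: 2, 0.75, 1.25, 0.75, 1.25.
Right endpoints: 5, 5.75, 7, 7.75, 9.
f(5) = 67, f(5.75) = 85.375, f(7) = 121, f(7.75) = 145.375, f(9) = 191.
Sum = Σ Δt_i · f(t_i).
Sum = 697.0625.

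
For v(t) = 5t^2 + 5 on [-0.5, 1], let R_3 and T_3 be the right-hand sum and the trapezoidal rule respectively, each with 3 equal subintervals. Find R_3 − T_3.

R_3 = 10.625.
T_3 = 9.6875.
R_3 − T_3 = 0.9375.

0.9375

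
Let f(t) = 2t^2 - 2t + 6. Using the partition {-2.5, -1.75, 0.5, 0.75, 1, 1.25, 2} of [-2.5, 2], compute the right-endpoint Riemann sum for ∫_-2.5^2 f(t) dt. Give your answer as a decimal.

Subinterval widths: 0.75, 2.25, 0.25, 0.25, 0.25, 0.75.
Right endpoints: -1.75, 0.5, 0.75, 1, 1.25, 2.
f(-1.75) = 15.625, f(0.5) = 5.5, f(0.75) = 5.625, f(1) = 6, f(1.25) = 6.625, f(2) = 10.
Sum = Σ Δt_i · f(t_i).
Sum = 36.15625.

36.15625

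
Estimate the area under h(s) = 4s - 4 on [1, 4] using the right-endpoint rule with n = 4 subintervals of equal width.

22.5

Δs = (4 − 1)/4 = 0.75.
Right endpoints: 1.75, 2.5, 3.25, 4.
h(1.75) = 3, h(2.5) = 6, h(3.25) = 9, h(4) = 12.
Sum = Δs · [h(1.75) + h(2.5) + h(3.25) + h(4)].
Sum = 22.5.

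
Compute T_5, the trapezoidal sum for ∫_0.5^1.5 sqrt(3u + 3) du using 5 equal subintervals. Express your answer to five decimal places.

2.44250

Δu = (1.5 − 0.5)/5 = 0.2.
f(0.5) ≈ 2.12132, f(0.7) ≈ 2.25832, f(0.9) ≈ 2.38747, f(1.1) ≈ 2.50998, f(1.3) ≈ 2.62679, f(1.5) ≈ 2.73861.
T_5 = (Δu/2)·[f(u_0) + 2f(u_1) + ... + 2f(u_{4}) + f(u_5)].
Sum ≈ 2.44250.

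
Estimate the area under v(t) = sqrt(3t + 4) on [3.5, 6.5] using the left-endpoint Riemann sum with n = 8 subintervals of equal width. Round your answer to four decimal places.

12.8499

Δt = (6.5 − 3.5)/8 = 0.375.
Left endpoints: 3.5, 3.875, 4.25, 4.625, 5, 5.375, 5.75, 6.125.
v(3.5) ≈ 3.8079, v(3.875) ≈ 3.9528, v(4.25) ≈ 4.0927, v(4.625) ≈ 4.2279, v(5) ≈ 4.3589, v(5.375) ≈ 4.4861, v(5.75) ≈ 4.6098, v(6.125) ≈ 4.7302.
Sum = Δt · [v(3.5) + v(3.875) + v(4.25) + ...].
Sum ≈ 12.8499.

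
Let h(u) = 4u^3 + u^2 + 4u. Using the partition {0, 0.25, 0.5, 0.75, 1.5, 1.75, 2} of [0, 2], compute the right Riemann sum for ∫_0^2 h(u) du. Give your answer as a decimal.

37.46875

Subinterval widths: 0.25, 0.25, 0.25, 0.75, 0.25, 0.25.
Right endpoints: 0.25, 0.5, 0.75, 1.5, 1.75, 2.
h(0.25) = 1.125, h(0.5) = 2.75, h(0.75) = 5.25, h(1.5) = 21.75, h(1.75) = 31.5, h(2) = 44.
Sum = Σ Δu_i · h(u_i).
Sum = 37.46875.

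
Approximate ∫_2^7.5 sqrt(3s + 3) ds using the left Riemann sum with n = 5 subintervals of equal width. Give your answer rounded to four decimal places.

21.4675

Δs = (7.5 − 2)/5 = 1.1.
Left endpoints: 2, 3.1, 4.2, 5.3, 6.4.
f(2) ≈ 3.0000, f(3.1) ≈ 3.5071, f(4.2) ≈ 3.9497, f(5.3) ≈ 4.3474, f(6.4) ≈ 4.7117.
Sum = Δs · [f(2) + f(3.1) + f(4.2) + f(5.3) + f(6.4)].
Sum ≈ 21.4675.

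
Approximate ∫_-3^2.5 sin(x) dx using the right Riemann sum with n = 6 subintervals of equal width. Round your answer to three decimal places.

0.164

Δx = (2.5 − (-3))/6 = 11/12.
Right endpoints: -25/12, -7/6, -0.25, 2/3, 19/12, 2.5.
f(-25/12) ≈ -0.872, f(-7/6) ≈ -0.919, f(-0.25) ≈ -0.247, f(2/3) ≈ 0.618, f(19/12) ≈ 1.000, f(2.5) ≈ 0.598.
Sum = Δx · [f(-25/12) + f(-7/6) + f(-0.25) + ...].
Sum ≈ 0.164.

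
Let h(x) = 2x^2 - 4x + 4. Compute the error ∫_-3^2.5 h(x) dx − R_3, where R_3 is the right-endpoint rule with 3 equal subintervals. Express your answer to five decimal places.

Exact integral: ∫_-3^2.5 h(x) dx ≈ 55.9166667.
R_3 ≈ 36.8703704.
Error ≈ 55.9166667 − 36.8703704 ≈ 19.04630.

19.04630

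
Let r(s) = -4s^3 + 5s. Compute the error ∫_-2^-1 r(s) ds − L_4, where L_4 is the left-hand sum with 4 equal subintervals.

Exact integral: ∫_-2^-1 r(s) ds = 7.5.
L_4 = 10.5625.
Error = 7.5 − 10.5625 = -3.0625.

-3.0625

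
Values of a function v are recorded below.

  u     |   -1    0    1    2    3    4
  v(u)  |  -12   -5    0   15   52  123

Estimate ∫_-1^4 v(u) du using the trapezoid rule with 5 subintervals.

117.5

Δu = 1.
T_5 = (1/2)·[(-12) + 2·(-5) + 2·0 + 2·15 + 2·52 + 123] = 117.5.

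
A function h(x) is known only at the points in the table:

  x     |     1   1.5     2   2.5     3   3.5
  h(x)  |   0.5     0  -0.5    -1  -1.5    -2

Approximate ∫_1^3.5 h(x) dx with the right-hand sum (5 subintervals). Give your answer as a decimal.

-2.5

Δx = 0.5.
Sum = 0.5·[0 + (-0.5) + (-1) + (-1.5) + (-2)] = -2.5.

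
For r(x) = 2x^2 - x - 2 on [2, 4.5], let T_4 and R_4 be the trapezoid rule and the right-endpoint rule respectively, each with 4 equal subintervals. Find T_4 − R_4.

-9.375

T_4 = 42.6171875.
R_4 = 51.9921875.
T_4 − R_4 = -9.375.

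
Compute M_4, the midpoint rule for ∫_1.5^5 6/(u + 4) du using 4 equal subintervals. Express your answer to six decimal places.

Δu = (5 − 1.5)/4 = 0.875.
Midpoints: 1.9375, 2.8125, 3.6875, 4.5625.
f(1.9375) = 96/95, f(2.8125) = 96/109, f(3.6875) = 32/41, f(4.5625) = 96/137.
Sum = Δu · [f(1.9375) + f(2.8125) + f(3.6875) + f(4.5625)].
Sum ≈ 2.950918.

2.950918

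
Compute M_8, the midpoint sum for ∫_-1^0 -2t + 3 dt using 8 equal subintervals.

4

Δt = (0 − (-1))/8 = 0.125.
Midpoints: -0.9375, -0.8125, -0.6875, -0.5625, -0.4375, -0.3125, -0.1875, -0.0625.
f(-0.9375) = 4.875, f(-0.8125) = 4.625, f(-0.6875) = 4.375, f(-0.5625) = 4.125, f(-0.4375) = 3.875, f(-0.3125) = 3.625, f(-0.1875) = 3.375, f(-0.0625) = 3.125.
Sum = Δt · [f(-0.9375) + f(-0.8125) + f(-0.6875) + ...].
Sum = 4.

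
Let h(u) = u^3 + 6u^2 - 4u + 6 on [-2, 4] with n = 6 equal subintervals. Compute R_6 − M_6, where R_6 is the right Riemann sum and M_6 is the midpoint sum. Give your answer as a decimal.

73.5

R_6 = 285.
M_6 = 211.5.
R_6 − M_6 = 73.5.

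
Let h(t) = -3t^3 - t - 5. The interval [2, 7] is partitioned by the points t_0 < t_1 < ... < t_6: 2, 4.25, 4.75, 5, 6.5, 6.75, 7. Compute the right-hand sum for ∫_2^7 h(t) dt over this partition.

Subinterval widths: 2.25, 0.5, 0.25, 1.5, 0.25, 0.25.
Right endpoints: 4.25, 4.75, 5, 6.5, 6.75, 7.
h(4.25) = -239.546875, h(4.75) = -331.265625, h(5) = -385, h(6.5) = -835.375, h(6.75) = -934.390625, h(7) = -1041.
Sum = Σ Δt_i · h(t_i).
Sum = -2547.7734375.

-2547.7734375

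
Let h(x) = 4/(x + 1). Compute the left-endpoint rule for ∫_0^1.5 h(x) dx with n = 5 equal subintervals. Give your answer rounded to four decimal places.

4.0501

Δx = (1.5 − 0)/5 = 0.3.
Left endpoints: 0, 0.3, 0.6, 0.9, 1.2.
h(0) = 4, h(0.3) = 40/13, h(0.6) = 2.5, h(0.9) = 40/19, h(1.2) = 20/11.
Sum = Δx · [h(0) + h(0.3) + h(0.6) + h(0.9) + h(1.2)].
Sum ≈ 4.0501.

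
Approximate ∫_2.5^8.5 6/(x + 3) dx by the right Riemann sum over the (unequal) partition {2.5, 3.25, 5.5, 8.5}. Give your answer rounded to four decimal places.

3.8735

Subinterval widths: 0.75, 2.25, 3.
Right endpoints: 3.25, 5.5, 8.5.
f(3.25) = 0.96, f(5.5) = 12/17, f(8.5) = 12/23.
Sum = Σ Δx_i · f(x_i).
Sum ≈ 3.8735.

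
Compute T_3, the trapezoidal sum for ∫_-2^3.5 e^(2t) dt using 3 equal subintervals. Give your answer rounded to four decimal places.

Δt = (3.5 − (-2))/3 = 11/6.
f(-2) ≈ 0.0183, f(-1/6) ≈ 0.7165, f(5/3) ≈ 28.0316, f(3.5) ≈ 1096.6332.
T_3 = (Δt/2)·[f(t_0) + 2f(t_1) + 2f(t_2) + f(t_3)].
Sum ≈ 1057.9688.

1057.9688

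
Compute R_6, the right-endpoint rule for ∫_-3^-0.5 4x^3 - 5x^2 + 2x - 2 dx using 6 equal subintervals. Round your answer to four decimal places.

-108.8079

Δx = (-0.5 − (-3))/6 = 5/12.
Right endpoints: -31/12, -13/6, -1.75, -4/3, -11/12, -0.5.
f(-31/12) = -23651/216, f(-13/6) = -7613/108, f(-1.75) = -42.25, f(-4/3) = -622/27, f(-11/12) = -2401/216, f(-0.5) = -4.75.
Sum = Δx · [f(-31/12) + f(-13/6) + f(-1.75) + ...].
Sum ≈ -108.8079.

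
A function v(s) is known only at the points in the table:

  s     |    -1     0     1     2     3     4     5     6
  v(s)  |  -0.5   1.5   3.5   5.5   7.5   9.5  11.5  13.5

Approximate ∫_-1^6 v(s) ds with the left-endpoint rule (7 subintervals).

Δs = 1.
Sum = 1·[(-0.5) + 1.5 + 3.5 + 5.5 + 7.5 + 9.5 + 11.5] = 38.5.

38.5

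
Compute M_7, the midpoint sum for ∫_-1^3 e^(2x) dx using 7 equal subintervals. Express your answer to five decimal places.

191.07689

Δx = (3 − (-1))/7 = 4/7.
Midpoints: -5/7, -1/7, 3/7, 1, 11/7, 15/7, 19/7.
f(-5/7) ≈ 0.23965, f(-1/7) ≈ 0.75148, f(3/7) ≈ 2.35642, f(1) ≈ 7.38906, f(11/7) ≈ 23.16997, f(15/7) ≈ 72.65442, f(19/7) ≈ 227.82355.
Sum = Δx · [f(-5/7) + f(-1/7) + f(3/7) + ...].
Sum ≈ 191.07689.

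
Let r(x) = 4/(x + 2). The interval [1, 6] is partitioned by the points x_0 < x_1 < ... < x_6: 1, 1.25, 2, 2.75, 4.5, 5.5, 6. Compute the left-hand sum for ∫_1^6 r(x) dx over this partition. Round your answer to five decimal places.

4.36215

Subinterval widths: 0.25, 0.75, 0.75, 1.75, 1, 0.5.
Left endpoints: 1, 1.25, 2, 2.75, 4.5, 5.5.
r(1) = 4/3, r(1.25) = 16/13, r(2) = 1, r(2.75) = 16/19, r(4.5) = 8/13, r(5.5) = 8/15.
Sum = Σ Δx_i · r(x_i).
Sum ≈ 4.36215.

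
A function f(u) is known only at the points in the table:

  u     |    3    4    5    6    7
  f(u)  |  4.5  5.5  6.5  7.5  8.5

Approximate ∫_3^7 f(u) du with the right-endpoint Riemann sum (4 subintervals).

28

Δu = 1.
Sum = 1·[5.5 + 6.5 + 7.5 + 8.5] = 28.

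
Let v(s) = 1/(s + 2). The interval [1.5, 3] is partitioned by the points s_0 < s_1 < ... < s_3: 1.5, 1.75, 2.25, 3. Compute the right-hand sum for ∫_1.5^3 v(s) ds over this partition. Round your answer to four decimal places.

0.3343

Subinterval widths: 0.25, 0.5, 0.75.
Right endpoints: 1.75, 2.25, 3.
v(1.75) = 4/15, v(2.25) = 4/17, v(3) = 0.2.
Sum = Σ Δs_i · v(s_i).
Sum ≈ 0.3343.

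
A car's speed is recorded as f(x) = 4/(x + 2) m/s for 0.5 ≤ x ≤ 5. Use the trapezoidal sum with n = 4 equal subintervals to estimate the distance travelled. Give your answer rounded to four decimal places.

Δx = (5 − 0.5)/4 = 1.125.
f(0.5) = 1.6, f(1.625) = 32/29, f(2.75) = 16/19, f(3.875) = 32/47, f(5) = 4/7.
T_4 = (Δx/2)·[f(x_0) + 2f(x_1) + 2f(x_2) + 2f(x_3) + f(x_4)].
Sum ≈ 4.1761.

4.1761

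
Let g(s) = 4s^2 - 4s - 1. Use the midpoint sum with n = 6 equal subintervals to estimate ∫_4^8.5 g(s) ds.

Δs = (8.5 − 4)/6 = 0.75.
Midpoints: 4.375, 5.125, 5.875, 6.625, 7.375, 8.125.
g(4.375) = 58.0625, g(5.125) = 83.5625, g(5.875) = 113.5625, g(6.625) = 148.0625, g(7.375) = 187.0625, g(8.125) = 230.5625.
Sum = Δs · [g(4.375) + g(5.125) + g(5.875) + ...].
Sum = 615.65625.

615.65625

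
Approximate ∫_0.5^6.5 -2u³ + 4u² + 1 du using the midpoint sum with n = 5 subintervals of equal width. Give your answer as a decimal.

Δu = (6.5 − 0.5)/5 = 1.2.
Midpoints: 1.1, 2.3, 3.5, 4.7, 5.9.
f(1.1) = 3.178, f(2.3) = -2.174, f(3.5) = -35.75, f(4.7) = -118.286, f(5.9) = -270.518.
Sum = Δu · [f(1.1) + f(2.3) + f(3.5) + f(4.7) + f(5.9)].
Sum = -508.26.

-508.26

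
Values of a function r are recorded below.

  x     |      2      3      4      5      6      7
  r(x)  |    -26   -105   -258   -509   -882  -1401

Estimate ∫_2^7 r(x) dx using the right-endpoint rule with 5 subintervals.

-3155

Δx = 1.
Sum = 1·[(-105) + (-258) + (-509) + (-882) + (-1401)] = -3155.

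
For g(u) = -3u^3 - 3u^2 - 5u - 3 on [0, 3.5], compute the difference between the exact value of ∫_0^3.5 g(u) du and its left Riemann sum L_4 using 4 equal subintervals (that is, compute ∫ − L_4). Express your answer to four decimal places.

-71.6338

Exact integral: ∫_0^3.5 g(u) du = -196.546875.
L_4 ≈ -124.913086.
Error ≈ -196.546875 − (-124.913086) ≈ -71.6338.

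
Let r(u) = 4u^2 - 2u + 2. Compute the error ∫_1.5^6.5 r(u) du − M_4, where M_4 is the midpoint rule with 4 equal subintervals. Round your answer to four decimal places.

2.6042

Exact integral: ∫_1.5^6.5 r(u) du ≈ 331.666667.
M_4 = 329.0625.
Error ≈ 331.666667 − 329.0625 ≈ 2.6042.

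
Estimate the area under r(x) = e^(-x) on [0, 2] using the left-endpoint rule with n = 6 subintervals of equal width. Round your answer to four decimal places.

Δx = (2 − 0)/6 = 1/3.
Left endpoints: 0, 1/3, 2/3, 1, 4/3, 5/3.
r(0) ≈ 1.0000, r(1/3) ≈ 0.7165, r(2/3) ≈ 0.5134, r(1) ≈ 0.3679, r(4/3) ≈ 0.2636, r(5/3) ≈ 0.1889.
Sum = Δx · [r(0) + r(1/3) + r(2/3) + ...].
Sum ≈ 1.0168.

1.0168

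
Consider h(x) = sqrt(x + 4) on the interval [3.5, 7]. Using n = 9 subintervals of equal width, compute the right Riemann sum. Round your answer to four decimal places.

10.7408

Δx = (7 − 3.5)/9 = 7/18.
Right endpoints: 35/9, 77/18, 14/3, 91/18, 49/9, 35/6, 56/9, 119/18, 7.
h(35/9) ≈ 2.8087, h(77/18) ≈ 2.8771, h(14/3) ≈ 2.9439, h(91/18) ≈ 3.0092, h(49/9) ≈ 3.0732, h(35/6) ≈ 3.1358, h(56/9) ≈ 3.1972, h(119/18) ≈ 3.2575, h(7) ≈ 3.3166.
Sum = Δx · [h(35/9) + h(77/18) + h(14/3) + ...].
Sum ≈ 10.7408.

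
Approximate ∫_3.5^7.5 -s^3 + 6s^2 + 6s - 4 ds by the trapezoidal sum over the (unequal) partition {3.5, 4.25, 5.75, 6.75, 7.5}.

111.8359375

Subinterval widths: 0.75, 1.5, 1, 0.75.
f(3.5) = 47.625, f(4.25) = 53.109375, f(5.75) = 38.765625, f(6.75) = 2.328125, f(7.5) = -43.375.
On each subinterval the trapezoid contributes (Δs_i/2)·[f(s_{i-1}) + f(s_i)].
Sum = 111.8359375.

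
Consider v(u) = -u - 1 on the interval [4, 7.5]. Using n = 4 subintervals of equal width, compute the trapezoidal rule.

-23.625

Δu = (7.5 − 4)/4 = 0.875.
v(4) = -5, v(4.875) = -5.875, v(5.75) = -6.75, v(6.625) = -7.625, v(7.5) = -8.5.
T_4 = (Δu/2)·[v(u_0) + 2v(u_1) + 2v(u_2) + 2v(u_3) + v(u_4)].
Sum = -23.625.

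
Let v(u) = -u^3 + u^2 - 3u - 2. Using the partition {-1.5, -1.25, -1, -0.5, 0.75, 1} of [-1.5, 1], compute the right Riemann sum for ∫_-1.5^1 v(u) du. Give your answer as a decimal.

Subinterval widths: 0.25, 0.25, 0.5, 1.25, 0.25.
Right endpoints: -1.25, -1, -0.5, 0.75, 1.
v(-1.25) = 5.265625, v(-1) = 3, v(-0.5) = -0.125, v(0.75) = -4.109375, v(1) = -5.
Sum = Σ Δu_i · v(u_i).
Sum = -4.3828125.

-4.3828125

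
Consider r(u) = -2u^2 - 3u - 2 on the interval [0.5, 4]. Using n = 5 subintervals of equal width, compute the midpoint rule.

-72.9225

Δu = (4 − 0.5)/5 = 0.7.
Midpoints: 0.85, 1.55, 2.25, 2.95, 3.65.
r(0.85) = -5.995, r(1.55) = -11.455, r(2.25) = -18.875, r(2.95) = -28.255, r(3.65) = -39.595.
Sum = Δu · [r(0.85) + r(1.55) + r(2.25) + r(2.95) + r(3.65)].
Sum = -72.9225.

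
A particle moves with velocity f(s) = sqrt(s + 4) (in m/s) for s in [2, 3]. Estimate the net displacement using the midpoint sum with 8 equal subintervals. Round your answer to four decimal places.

Δs = (3 − 2)/8 = 0.125.
Midpoints: 2.0625, 2.1875, 2.3125, 2.4375, 2.5625, 2.6875, 2.8125, 2.9375.
f(2.0625) ≈ 2.4622, f(2.1875) ≈ 2.4875, f(2.3125) ≈ 2.5125, f(2.4375) ≈ 2.5372, f(2.5625) ≈ 2.5617, f(2.6875) ≈ 2.5860, f(2.8125) ≈ 2.6101, f(2.9375) ≈ 2.6339.
Sum = Δs · [f(2.0625) + f(2.1875) + f(2.3125) + ...].
Sum ≈ 2.5489.

2.5489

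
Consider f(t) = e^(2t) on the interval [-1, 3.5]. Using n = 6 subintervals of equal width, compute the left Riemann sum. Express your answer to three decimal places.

Δt = (3.5 − (-1))/6 = 0.75.
Left endpoints: -1, -0.25, 0.5, 1.25, 2, 2.75.
f(-1) ≈ 0.135, f(-0.25) ≈ 0.607, f(0.5) ≈ 2.718, f(1.25) ≈ 12.182, f(2) ≈ 54.598, f(2.75) ≈ 244.692.
Sum = Δt · [f(-1) + f(-0.25) + f(0.5) + ...].
Sum ≈ 236.200.

236.200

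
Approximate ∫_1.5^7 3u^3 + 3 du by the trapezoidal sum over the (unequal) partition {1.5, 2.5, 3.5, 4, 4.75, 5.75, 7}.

Subinterval widths: 1, 1, 0.5, 0.75, 1, 1.25.
f(1.5) = 13.125, f(2.5) = 49.875, f(3.5) = 131.625, f(4) = 195, f(4.75) = 324.515625, f(5.75) = 573.328125, f(7) = 1032.
On each subinterval the trapezoid contributes (Δu_i/2)·[f(u_{i-1}) + f(u_i)].
Sum = 1850.9765625.

1850.9765625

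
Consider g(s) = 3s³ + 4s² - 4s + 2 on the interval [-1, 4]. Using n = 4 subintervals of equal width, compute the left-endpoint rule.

Δs = (4 − (-1))/4 = 1.25.
Left endpoints: -1, 0.25, 1.5, 2.75.
g(-1) = 7, g(0.25) = 1.296875, g(1.5) = 15.125, g(2.75) = 83.640625.
Sum = Δs · [g(-1) + g(0.25) + g(1.5) + g(2.75)].
Sum = 133.828125.

133.828125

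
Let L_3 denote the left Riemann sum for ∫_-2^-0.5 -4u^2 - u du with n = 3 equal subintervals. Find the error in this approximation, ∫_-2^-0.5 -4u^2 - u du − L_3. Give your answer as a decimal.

3.625

Exact integral: ∫_-2^-0.5 f(u) du = -8.625.
L_3 = -12.25.
Error = -8.625 − (-12.25) = 3.625.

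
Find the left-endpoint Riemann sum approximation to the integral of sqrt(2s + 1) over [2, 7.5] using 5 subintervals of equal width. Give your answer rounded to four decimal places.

16.6166

Δs = (7.5 − 2)/5 = 1.1.
Left endpoints: 2, 3.1, 4.2, 5.3, 6.4.
f(2) ≈ 2.2361, f(3.1) ≈ 2.6833, f(4.2) ≈ 3.0659, f(5.3) ≈ 3.4059, f(6.4) ≈ 3.7148.
Sum = Δs · [f(2) + f(3.1) + f(4.2) + f(5.3) + f(6.4)].
Sum ≈ 16.6166.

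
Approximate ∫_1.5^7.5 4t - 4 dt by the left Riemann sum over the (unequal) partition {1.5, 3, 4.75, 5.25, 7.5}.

Subinterval widths: 1.5, 1.75, 0.5, 2.25.
Left endpoints: 1.5, 3, 4.75, 5.25.
f(1.5) = 2, f(3) = 8, f(4.75) = 15, f(5.25) = 17.
Sum = Σ Δt_i · f(t_i).
Sum = 62.75.

62.75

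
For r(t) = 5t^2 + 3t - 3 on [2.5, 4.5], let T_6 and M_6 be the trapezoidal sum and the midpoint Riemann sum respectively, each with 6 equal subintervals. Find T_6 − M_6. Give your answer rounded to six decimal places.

0.277778

T_6 ≈ 141.01851852.
M_6 ≈ 140.74074074.
T_6 − M_6 ≈ 0.277778.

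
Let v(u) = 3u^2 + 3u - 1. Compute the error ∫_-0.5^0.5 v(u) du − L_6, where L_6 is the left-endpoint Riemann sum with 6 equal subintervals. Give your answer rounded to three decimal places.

Exact integral: ∫_-0.5^0.5 v(u) du = -0.75.
L_6 ≈ -0.98611.
Error ≈ -0.75 − (-0.98611) ≈ 0.236.

0.236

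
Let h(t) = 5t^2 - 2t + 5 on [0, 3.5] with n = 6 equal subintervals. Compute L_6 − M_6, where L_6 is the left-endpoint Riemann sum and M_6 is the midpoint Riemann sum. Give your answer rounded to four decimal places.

-14.3342

L_6 ≈ 61.877894.
M_6 ≈ 76.212095.
L_6 − M_6 ≈ -14.3342.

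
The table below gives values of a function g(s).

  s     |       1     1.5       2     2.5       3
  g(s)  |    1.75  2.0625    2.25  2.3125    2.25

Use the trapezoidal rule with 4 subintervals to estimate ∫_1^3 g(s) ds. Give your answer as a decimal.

4.3125

Δs = 0.5.
T_4 = (0.5/2)·[1.75 + 2·2.0625 + 2·2.25 + 2·2.3125 + 2.25] = 4.3125.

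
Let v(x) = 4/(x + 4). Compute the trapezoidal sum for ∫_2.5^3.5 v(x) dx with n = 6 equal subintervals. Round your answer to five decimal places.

Δx = (3.5 − 2.5)/6 = 1/6.
v(2.5) = 8/13, v(8/3) = 0.6, v(17/6) = 24/41, v(3) = 4/7, v(19/6) = 24/43, v(10/3) = 6/11, v(3.5) = 8/15.
T_6 = (Δx/2)·[v(x_0) + 2v(x_1) + ... + 2v(x_{5}) + v(x_6)].
Sum ≈ 0.57246.

0.57246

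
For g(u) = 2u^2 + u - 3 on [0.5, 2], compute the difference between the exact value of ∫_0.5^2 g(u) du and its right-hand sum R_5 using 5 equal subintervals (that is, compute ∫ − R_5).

-1.395

Exact integral: ∫_0.5^2 g(u) du = 2.625.
R_5 = 4.02.
Error = 2.625 − 4.02 = -1.395.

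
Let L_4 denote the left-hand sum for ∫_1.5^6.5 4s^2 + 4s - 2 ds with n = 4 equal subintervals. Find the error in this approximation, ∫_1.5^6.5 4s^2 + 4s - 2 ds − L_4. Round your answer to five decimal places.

Exact integral: ∫_1.5^6.5 f(s) ds ≈ 431.6666667.
L_4 = 324.375.
Error ≈ 431.6666667 − 324.375 ≈ 107.29167.

107.29167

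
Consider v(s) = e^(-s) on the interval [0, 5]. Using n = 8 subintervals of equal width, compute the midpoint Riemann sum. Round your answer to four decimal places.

Δs = (5 − 0)/8 = 0.625.
Midpoints: 0.3125, 0.9375, 1.5625, 2.1875, 2.8125, 3.4375, 4.0625, 4.6875.
v(0.3125) ≈ 0.7316, v(0.9375) ≈ 0.3916, v(1.5625) ≈ 0.2096, v(2.1875) ≈ 0.1122, v(2.8125) ≈ 0.0601, v(3.4375) ≈ 0.0321, v(4.0625) ≈ 0.0172, v(4.6875) ≈ 0.0092.
Sum = Δs · [v(0.3125) + v(0.9375) + v(1.5625) + ...].
Sum ≈ 0.9773.

0.9773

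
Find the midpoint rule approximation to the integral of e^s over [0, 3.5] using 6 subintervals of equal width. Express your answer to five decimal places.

31.66459

Δs = (3.5 − 0)/6 = 7/12.
Midpoints: 7/24, 0.875, 35/24, 49/24, 2.625, 77/24.
f(7/24) ≈ 1.33866, f(0.875) ≈ 2.39888, f(35/24) ≈ 4.29879, f(49/24) ≈ 7.70344, f(2.625) ≈ 13.80457, f(77/24) ≈ 24.73782.
Sum = Δs · [f(7/24) + f(0.875) + f(35/24) + ...].
Sum ≈ 31.66459.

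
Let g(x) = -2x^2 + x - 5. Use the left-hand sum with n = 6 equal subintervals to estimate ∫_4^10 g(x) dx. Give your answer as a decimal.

-533

Δx = (10 − 4)/6 = 1.
Left endpoints: 4, 5, 6, 7, 8, 9.
g(4) = -33, g(5) = -50, g(6) = -71, g(7) = -96, g(8) = -125, g(9) = -158.
Sum = Δx · [g(4) + g(5) + g(6) + ...].
Sum = -533.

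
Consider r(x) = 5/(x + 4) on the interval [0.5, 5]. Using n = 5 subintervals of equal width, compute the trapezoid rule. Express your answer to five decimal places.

Δx = (5 − 0.5)/5 = 0.9.
r(0.5) = 10/9, r(1.4) = 25/27, r(2.3) = 50/63, r(3.2) = 25/36, r(4.1) = 50/81, r(5) = 5/9.
T_5 = (Δx/2)·[r(x_0) + 2r(x_1) + ... + 2r(x_{4}) + r(x_5)].
Sum ≈ 3.47817.

3.47817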